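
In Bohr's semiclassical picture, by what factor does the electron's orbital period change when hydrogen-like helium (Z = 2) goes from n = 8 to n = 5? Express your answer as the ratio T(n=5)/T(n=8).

T ∝ Z^-2 · n^3; with Z fixed, T ∝ n^3.
T(n=5)/T(n=8) = (5/8)^3 = 125/512

125/512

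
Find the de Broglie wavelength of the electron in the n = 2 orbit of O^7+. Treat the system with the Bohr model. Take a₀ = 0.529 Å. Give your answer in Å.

0.831 Å

The Bohr quantisation condition is nλ = 2πr_n.
r_n = n²a₀/Z = 0.265 Å
λ = 2πr_n/n = 2π·0.265/2 = 0.831 Å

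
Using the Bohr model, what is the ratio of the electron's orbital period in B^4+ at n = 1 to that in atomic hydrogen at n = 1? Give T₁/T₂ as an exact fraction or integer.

T ∝ Z^-2 · n^3
T₁/T₂ = (5/1)^-2 · (1/1)^3 = 1/25

1/25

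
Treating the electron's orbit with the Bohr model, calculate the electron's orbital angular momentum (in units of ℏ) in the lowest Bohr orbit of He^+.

1

L_n = nℏ, so L/ℏ = n = 1.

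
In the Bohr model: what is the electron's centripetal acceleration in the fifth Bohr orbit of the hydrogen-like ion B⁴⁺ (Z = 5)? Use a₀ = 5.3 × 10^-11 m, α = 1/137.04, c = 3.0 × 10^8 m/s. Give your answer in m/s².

r = n²a₀/Z = 2.6 × 10^-10 m, v = Zαc/n = 2.2 × 10^6 m/s
a = v²/r = (2.2 × 10^6)² / 2.6 × 10^-10 = 1.8 × 10^22 m/s²

1.8 × 10^22 m/s²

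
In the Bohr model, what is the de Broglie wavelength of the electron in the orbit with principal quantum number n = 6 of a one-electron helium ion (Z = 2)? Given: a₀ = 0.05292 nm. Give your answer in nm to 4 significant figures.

0.9975 nm

The Bohr quantisation condition is nλ = 2πr_n.
r_n = n²a₀/Z = 0.9526 nm
λ = 2πr_n/n = 2π·0.9526/6 = 0.9975 nm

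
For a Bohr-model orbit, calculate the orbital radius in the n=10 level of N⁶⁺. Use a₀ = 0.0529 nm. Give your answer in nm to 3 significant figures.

0.756 nm

r_n = n²a₀/Z = 10² × 0.0529 / 7
    = 100 × 0.0529 / 7 = 0.756 nm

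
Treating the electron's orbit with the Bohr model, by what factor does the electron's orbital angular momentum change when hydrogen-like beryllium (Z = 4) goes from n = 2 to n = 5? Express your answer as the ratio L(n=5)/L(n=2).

L = nℏ depends only on n, so L ∝ n.
L(n=5)/L(n=2) = (5/2)^1 = 5/2

5/2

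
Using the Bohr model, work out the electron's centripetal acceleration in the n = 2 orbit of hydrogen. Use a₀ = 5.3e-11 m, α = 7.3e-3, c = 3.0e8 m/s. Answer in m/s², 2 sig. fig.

r = n²a₀/Z = 2.1e-10 m, v = Zαc/n = 1.1e6 m/s
a = v²/r = (1.1e6)² / 2.1e-10 = 5.7e21 m/s²

5.7e21 m/s²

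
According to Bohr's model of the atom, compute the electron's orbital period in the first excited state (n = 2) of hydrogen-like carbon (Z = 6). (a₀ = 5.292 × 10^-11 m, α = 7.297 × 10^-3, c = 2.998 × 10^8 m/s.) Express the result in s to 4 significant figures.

r = n²a₀/Z = 2²·5.292 × 10^-11/6 = 3.528 × 10^-11 m
v = Zαc/n = 6·0.007297·2.998 × 10^8/2 = 6.563 × 10^6 m/s
T = 2πr/v = 3.378 × 10^-17 s

3.378 × 10^-17 s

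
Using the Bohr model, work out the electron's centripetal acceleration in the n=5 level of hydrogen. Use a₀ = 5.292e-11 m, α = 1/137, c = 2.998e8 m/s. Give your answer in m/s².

r = n²a₀/Z = 1.323e-9 m, v = Zαc/n = 4.377e5 m/s
a = v²/r = (4.377e5)² / 1.323e-9 = 1.448e20 m/s²

1.448e20 m/s²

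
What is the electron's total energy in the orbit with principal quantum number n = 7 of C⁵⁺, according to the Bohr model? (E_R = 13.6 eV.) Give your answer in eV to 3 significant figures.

-9.99 eV

E_n = −E_R·Z²/n² = −13.6 × 6²/7² = -9.99 eV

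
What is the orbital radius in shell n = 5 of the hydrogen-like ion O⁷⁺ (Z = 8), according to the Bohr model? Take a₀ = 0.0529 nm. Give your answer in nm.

r_n = n²a₀/Z = 5² × 0.0529 / 8
    = 25 × 0.0529 / 8 = 0.165 nm

0.165 nm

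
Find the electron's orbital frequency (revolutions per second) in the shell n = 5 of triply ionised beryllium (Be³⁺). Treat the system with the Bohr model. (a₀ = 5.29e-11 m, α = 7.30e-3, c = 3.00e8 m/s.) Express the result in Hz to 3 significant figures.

8.43e14 Hz

r = n²a₀/Z = 3.31e-10 m, v = Zαc/n = 1.75e6 m/s
f = v/(2πr) = 8.43e14 Hz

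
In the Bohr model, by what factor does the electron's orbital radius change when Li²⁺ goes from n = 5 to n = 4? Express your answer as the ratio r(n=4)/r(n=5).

r ∝ Z^-1 · n^2; with Z fixed, r ∝ n^2.
r(n=4)/r(n=5) = (4/5)^2 = 16/25

16/25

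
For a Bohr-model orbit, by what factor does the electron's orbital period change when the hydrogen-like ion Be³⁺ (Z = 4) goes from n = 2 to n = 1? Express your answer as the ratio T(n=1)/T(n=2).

1/8

T ∝ Z^-2 · n^3; with Z fixed, T ∝ n^3.
T(n=1)/T(n=2) = (1/2)^3 = 1/8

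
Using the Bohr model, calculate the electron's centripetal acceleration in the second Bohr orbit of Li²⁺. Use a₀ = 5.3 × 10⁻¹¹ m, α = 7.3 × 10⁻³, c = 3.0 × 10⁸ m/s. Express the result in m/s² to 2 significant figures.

1.5 × 10²³ m/s²

r = n²a₀/Z = 7.1 × 10⁻¹¹ m, v = Zαc/n = 3.3 × 10⁶ m/s
a = v²/r = (3.3 × 10⁶)² / 7.1 × 10⁻¹¹ = 1.5 × 10²³ m/s²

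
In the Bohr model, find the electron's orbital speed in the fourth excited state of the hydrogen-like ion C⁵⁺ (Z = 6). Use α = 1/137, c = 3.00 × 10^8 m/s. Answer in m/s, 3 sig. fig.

2.63 × 10^6 m/s

v_n = Zαc/n = 6 × 0.00730 × 3.00 × 10^8 / 5
    = 2.63 × 10^6 m/s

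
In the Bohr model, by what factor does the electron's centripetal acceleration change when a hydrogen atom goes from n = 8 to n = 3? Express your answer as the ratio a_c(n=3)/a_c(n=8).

a_c ∝ Z^3 · n^-4; with Z fixed, a_c ∝ n^-4.
a_c(n=3)/a_c(n=8) = (3/8)^-4 = 4096/81

4096/81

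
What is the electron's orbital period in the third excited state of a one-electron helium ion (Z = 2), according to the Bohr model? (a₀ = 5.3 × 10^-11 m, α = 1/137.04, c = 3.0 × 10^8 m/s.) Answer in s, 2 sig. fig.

r = n²a₀/Z = 4²·5.3 × 10^-11/2 = 4.2 × 10^-10 m
v = Zαc/n = 2·0.0073·3.0 × 10^8/4 = 1.1 × 10^6 m/s
T = 2πr/v = 2.4 × 10^-15 s

2.4 × 10^-15 s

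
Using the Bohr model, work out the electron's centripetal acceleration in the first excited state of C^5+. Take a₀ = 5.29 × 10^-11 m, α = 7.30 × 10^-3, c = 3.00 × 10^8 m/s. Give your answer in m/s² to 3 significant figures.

1.22 × 10^24 m/s²

r = n²a₀/Z = 3.53 × 10^-11 m, v = Zαc/n = 6.57 × 10^6 m/s
a = v²/r = (6.57 × 10^6)² / 3.53 × 10^-11 = 1.22 × 10^24 m/s²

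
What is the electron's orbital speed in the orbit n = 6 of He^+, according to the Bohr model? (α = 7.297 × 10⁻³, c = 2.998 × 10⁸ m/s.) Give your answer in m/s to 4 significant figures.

7.292 × 10⁵ m/s

v_n = Zαc/n = 2 × 0.007297 × 2.998 × 10⁸ / 6
    = 7.292 × 10⁵ m/s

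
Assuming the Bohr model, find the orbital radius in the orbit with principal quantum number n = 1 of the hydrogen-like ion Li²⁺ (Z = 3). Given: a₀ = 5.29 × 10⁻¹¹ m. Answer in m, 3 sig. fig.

1.76 × 10⁻¹¹ m

r_n = n²a₀/Z = 1² × 5.29 × 10⁻¹¹ / 3
    = 1 × 5.29 × 10⁻¹¹ / 3 = 1.76 × 10⁻¹¹ m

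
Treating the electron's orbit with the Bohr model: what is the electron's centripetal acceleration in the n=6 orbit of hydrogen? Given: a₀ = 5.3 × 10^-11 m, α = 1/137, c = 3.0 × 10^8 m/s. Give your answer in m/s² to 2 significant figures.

7.0 × 10^19 m/s²

r = n²a₀/Z = 1.9 × 10^-9 m, v = Zαc/n = 3.6 × 10^5 m/s
a = v²/r = (3.6 × 10^5)² / 1.9 × 10^-9 = 7.0 × 10^19 m/s²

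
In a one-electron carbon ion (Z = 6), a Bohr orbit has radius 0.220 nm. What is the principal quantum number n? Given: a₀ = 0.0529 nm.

r_n = n²a₀/Z ⇒ n² = rZ/a₀ = 0.220 × 6 / 0.0529 ≈ 24.95
n = 5

5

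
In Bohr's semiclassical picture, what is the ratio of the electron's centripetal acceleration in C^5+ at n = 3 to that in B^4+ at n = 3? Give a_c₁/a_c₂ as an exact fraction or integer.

216/125

a_c ∝ Z^3 · n^-4
a_c₁/a_c₂ = (6/5)^3 · (3/3)^-4 = 216/125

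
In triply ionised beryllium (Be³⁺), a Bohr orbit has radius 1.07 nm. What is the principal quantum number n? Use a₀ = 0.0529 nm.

r_n = n²a₀/Z ⇒ n² = rZ/a₀ = 1.07 × 4 / 0.0529 ≈ 80.91
n = 9

9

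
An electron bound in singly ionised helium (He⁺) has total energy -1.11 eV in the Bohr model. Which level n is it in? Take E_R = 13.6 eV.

7

E_n = −E_R Z²/n² ⇒ n² = E_R Z²/(−E_n) = 13.6 × 2² / 1.11 ≈ 49.01
n = 7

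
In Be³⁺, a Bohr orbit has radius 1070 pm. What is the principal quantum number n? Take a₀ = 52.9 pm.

r_n = n²a₀/Z ⇒ n² = rZ/a₀ = 1070 × 4 / 52.9 ≈ 80.91
n = 9

9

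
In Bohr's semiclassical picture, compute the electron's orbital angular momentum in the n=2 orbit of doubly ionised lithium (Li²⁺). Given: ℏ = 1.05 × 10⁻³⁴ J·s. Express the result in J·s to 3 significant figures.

L_n = nℏ = 2 × 1.05 × 10⁻³⁴ = 2.10 × 10⁻³⁴ J·s

2.10 × 10⁻³⁴ J·s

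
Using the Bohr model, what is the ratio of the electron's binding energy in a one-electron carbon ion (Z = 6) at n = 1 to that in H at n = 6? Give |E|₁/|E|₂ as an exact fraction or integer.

1296

|E| ∝ Z^2 · n^-2
|E|₁/|E|₂ = (6/1)^2 · (1/6)^-2 = 1296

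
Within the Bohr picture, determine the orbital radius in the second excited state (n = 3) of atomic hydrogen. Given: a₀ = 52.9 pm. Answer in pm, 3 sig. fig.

476 pm

r_n = n²a₀/Z = 3² × 52.9 / 1
    = 9 × 52.9 / 1 = 476 pm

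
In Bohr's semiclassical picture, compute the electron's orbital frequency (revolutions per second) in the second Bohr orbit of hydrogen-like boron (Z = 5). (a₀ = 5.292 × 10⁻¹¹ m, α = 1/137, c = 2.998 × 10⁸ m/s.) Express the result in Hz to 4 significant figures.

r = n²a₀/Z = 4.234 × 10⁻¹¹ m, v = Zαc/n = 5.471 × 10⁶ m/s
f = v/(2πr) = 2.057 × 10¹⁶ Hz

2.057 × 10¹⁶ Hz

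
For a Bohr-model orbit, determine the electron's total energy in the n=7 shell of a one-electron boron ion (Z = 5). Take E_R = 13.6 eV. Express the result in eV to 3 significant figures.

E_n = −E_R·Z²/n² = −13.6 × 5²/7² = -6.94 eV

-6.94 eV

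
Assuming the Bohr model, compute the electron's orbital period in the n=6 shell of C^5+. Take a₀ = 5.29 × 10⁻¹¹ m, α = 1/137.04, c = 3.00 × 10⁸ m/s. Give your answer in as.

911 as

r = n²a₀/Z = 6²·5.29 × 10⁻¹¹/6 = 3.17 × 10⁻¹⁰ m
v = Zαc/n = 6·0.00730·3.00 × 10⁸/6 = 2.19 × 10⁶ m/s
T = 2πr/v = 9.11 × 10⁻¹⁶ s = 911 as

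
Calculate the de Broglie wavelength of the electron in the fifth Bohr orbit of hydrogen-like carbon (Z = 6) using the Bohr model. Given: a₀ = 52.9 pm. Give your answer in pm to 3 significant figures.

The Bohr quantisation condition is nλ = 2πr_n.
r_n = n²a₀/Z = 220 pm
λ = 2πr_n/n = 2π·220/5 = 277 pm

277 pm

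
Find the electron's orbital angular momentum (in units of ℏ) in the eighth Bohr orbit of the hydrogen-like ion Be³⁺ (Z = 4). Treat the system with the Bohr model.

L_n = nℏ, so L/ℏ = n = 8.

8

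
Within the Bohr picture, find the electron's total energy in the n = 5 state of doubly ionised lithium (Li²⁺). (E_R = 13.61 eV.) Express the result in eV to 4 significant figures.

-4.900 eV

E_n = −E_R·Z²/n² = −13.61 × 3²/5² = -4.900 eV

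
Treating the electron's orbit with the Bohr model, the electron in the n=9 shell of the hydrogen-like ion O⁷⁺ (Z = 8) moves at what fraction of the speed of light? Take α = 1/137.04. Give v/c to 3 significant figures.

0.00649

v_n = Zαc/n, so v/c = Zα/n = 8 × 0.00730 / 9 = 0.00649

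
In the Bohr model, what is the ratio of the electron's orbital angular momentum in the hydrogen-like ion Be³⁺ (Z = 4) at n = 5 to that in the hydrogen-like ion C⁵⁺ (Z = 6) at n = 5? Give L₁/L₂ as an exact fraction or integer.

L = nℏ is independent of Z.
L₁/L₂ = n₁/n₂ = 5/5 = 1

1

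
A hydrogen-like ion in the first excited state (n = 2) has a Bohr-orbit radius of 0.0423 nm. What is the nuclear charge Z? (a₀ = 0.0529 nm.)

5

r_n = n²a₀/Z ⇒ Z = n²a₀/r = 2² × 0.0529 / 0.0423 ≈ 5.00
Z = 5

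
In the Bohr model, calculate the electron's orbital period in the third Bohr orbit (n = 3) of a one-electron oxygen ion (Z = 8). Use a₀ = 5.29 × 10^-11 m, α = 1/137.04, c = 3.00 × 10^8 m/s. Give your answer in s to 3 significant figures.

6.41 × 10^-17 s

r = n²a₀/Z = 3²·5.29 × 10^-11/8 = 5.95 × 10^-11 m
v = Zαc/n = 8·0.00730·3.00 × 10^8/3 = 5.84 × 10^6 m/s
T = 2πr/v = 6.41 × 10^-17 s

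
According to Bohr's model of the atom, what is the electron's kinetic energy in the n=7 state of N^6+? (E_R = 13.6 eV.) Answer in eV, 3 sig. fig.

For a Coulomb orbit the virial theorem gives K = −E_n.
E_n = −E_R·Z²/n², so K = E_R·Z²/n² = 13.6 × 7²/7² = 13.6 eV

13.6 eV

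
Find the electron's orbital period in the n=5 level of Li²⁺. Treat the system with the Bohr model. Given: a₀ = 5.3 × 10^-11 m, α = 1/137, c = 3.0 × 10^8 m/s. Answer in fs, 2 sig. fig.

r = n²a₀/Z = 5²·5.3 × 10^-11/3 = 4.4 × 10^-10 m
v = Zαc/n = 3·0.0073·3.0 × 10^8/5 = 1.3 × 10^6 m/s
T = 2πr/v = 2.1 × 10^-15 s = 2.1 fs

2.1 fs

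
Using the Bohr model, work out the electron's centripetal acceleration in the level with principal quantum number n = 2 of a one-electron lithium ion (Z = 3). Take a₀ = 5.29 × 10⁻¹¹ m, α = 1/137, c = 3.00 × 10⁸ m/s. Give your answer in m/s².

r = n²a₀/Z = 7.05 × 10⁻¹¹ m, v = Zαc/n = 3.28 × 10⁶ m/s
a = v²/r = (3.28 × 10⁶)² / 7.05 × 10⁻¹¹ = 1.53 × 10²³ m/s²

1.53 × 10²³ m/s²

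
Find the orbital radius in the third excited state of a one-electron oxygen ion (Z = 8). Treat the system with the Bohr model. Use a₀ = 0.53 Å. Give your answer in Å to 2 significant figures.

r_n = n²a₀/Z = 4² × 0.53 / 8
    = 16 × 0.53 / 8 = 1.1 Å

1.1 Å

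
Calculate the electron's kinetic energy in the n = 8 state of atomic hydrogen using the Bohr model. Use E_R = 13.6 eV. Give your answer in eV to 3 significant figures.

For a Coulomb orbit the virial theorem gives K = −E_n.
E_n = −E_R·Z²/n², so K = E_R·Z²/n² = 13.6 × 1²/8² = 0.212 eV

0.212 eV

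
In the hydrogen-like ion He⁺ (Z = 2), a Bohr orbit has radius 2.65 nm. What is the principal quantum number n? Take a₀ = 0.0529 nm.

10

r_n = n²a₀/Z ⇒ n² = rZ/a₀ = 2.65 × 2 / 0.0529 ≈ 100.19
n = 10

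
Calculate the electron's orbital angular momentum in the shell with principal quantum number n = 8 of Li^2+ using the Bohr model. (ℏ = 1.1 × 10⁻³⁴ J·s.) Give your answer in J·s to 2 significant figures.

8.8 × 10⁻³⁴ J·s

L_n = nℏ = 8 × 1.1 × 10⁻³⁴ = 8.8 × 10⁻³⁴ J·s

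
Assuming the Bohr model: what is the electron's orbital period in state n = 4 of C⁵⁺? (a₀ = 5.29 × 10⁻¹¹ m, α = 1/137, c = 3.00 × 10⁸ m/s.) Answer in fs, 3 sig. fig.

r = n²a₀/Z = 4²·5.29 × 10⁻¹¹/6 = 1.41 × 10⁻¹⁰ m
v = Zαc/n = 6·0.00730·3.00 × 10⁸/4 = 3.28 × 10⁶ m/s
T = 2πr/v = 2.70 × 10⁻¹⁶ s = 0.270 fs

0.270 fs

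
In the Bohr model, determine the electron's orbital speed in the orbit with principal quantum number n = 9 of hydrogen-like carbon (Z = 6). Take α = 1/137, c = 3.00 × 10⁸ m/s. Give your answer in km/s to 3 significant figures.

1460 km/s

v_n = Zαc/n = 6 × 0.00730 × 3.00 × 10⁸ / 9
    = 1460 km/s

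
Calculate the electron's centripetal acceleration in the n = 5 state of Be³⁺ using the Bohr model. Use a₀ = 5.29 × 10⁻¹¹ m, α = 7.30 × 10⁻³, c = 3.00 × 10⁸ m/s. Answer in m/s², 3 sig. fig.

9.28 × 10²¹ m/s²

r = n²a₀/Z = 3.31 × 10⁻¹⁰ m, v = Zαc/n = 1.75 × 10⁶ m/s
a = v²/r = (1.75 × 10⁶)² / 3.31 × 10⁻¹⁰ = 9.28 × 10²¹ m/s²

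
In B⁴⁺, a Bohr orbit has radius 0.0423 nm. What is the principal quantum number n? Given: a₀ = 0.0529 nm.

2

r_n = n²a₀/Z ⇒ n² = rZ/a₀ = 0.0423 × 5 / 0.0529 ≈ 4.00
n = 2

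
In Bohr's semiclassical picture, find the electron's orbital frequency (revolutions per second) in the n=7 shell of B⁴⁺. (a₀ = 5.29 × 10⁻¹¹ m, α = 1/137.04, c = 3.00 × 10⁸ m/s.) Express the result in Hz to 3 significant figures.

r = n²a₀/Z = 5.18 × 10⁻¹⁰ m, v = Zαc/n = 1.56 × 10⁶ m/s
f = v/(2πr) = 4.80 × 10¹⁴ Hz

4.80 × 10¹⁴ Hz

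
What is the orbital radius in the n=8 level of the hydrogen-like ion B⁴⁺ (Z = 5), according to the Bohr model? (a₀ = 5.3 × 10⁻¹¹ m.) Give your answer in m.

6.8 × 10⁻¹⁰ m

r_n = n²a₀/Z = 8² × 5.3 × 10⁻¹¹ / 5
    = 64 × 5.3 × 10⁻¹¹ / 5 = 6.8 × 10⁻¹⁰ m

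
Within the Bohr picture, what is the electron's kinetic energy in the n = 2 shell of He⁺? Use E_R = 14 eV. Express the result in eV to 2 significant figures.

14 eV

For a Coulomb orbit the virial theorem gives K = −E_n.
E_n = −E_R·Z²/n², so K = E_R·Z²/n² = 14 × 2²/2² = 14 eV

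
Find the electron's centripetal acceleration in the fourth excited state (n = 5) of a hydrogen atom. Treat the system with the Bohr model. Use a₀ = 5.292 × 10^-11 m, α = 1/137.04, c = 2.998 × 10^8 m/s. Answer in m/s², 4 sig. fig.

r = n²a₀/Z = 1.323 × 10^-9 m, v = Zαc/n = 4.375 × 10^5 m/s
a = v²/r = (4.375 × 10^5)² / 1.323 × 10^-9 = 1.447 × 10^20 m/s²

1.447 × 10^20 m/s²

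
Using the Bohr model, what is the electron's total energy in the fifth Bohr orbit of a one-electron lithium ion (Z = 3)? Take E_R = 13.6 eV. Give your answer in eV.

E_n = −E_R·Z²/n² = −13.6 × 3²/5² = -4.90 eV

-4.90 eV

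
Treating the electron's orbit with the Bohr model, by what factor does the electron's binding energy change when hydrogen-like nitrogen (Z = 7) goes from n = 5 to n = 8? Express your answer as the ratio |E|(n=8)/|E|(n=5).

|E| ∝ Z^2 · n^-2; with Z fixed, |E| ∝ n^-2.
|E|(n=8)/|E|(n=5) = (8/5)^-2 = 25/64

25/64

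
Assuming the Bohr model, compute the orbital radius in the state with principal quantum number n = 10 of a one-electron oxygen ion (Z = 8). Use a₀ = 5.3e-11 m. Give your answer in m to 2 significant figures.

r_n = n²a₀/Z = 10² × 5.3e-11 / 8
    = 100 × 5.3e-11 / 8 = 6.6e-10 m

6.6e-10 m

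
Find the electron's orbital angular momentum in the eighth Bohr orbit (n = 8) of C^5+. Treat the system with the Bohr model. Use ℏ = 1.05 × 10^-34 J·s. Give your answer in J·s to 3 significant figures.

L_n = nℏ = 8 × 1.05 × 10^-34 = 8.40 × 10^-34 J·s

8.40 × 10^-34 J·s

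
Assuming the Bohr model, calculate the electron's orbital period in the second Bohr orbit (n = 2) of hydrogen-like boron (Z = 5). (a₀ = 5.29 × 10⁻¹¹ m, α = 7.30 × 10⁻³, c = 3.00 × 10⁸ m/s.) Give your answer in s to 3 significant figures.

4.86 × 10⁻¹⁷ s

r = n²a₀/Z = 2²·5.29 × 10⁻¹¹/5 = 4.23 × 10⁻¹¹ m
v = Zαc/n = 5·0.00730·3.00 × 10⁸/2 = 5.47 × 10⁶ m/s
T = 2πr/v = 4.86 × 10⁻¹⁷ s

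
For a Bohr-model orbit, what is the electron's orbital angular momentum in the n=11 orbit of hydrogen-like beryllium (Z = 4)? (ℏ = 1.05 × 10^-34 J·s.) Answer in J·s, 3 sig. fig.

L_n = nℏ = 11 × 1.05 × 10^-34 = 1.16 × 10^-33 J·s

1.16 × 10^-33 J·s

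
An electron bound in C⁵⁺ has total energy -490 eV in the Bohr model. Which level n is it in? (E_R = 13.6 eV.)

E_n = −E_R Z²/n² ⇒ n² = E_R Z²/(−E_n) = 13.6 × 6² / 490 ≈ 1.00
n = 1

1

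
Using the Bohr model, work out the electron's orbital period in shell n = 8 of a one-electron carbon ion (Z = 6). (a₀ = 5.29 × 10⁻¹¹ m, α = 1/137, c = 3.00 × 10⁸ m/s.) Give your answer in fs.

r = n²a₀/Z = 8²·5.29 × 10⁻¹¹/6 = 5.64 × 10⁻¹⁰ m
v = Zαc/n = 6·0.00730·3.00 × 10⁸/8 = 1.64 × 10⁶ m/s
T = 2πr/v = 2.16 × 10⁻¹⁵ s = 2.16 fs

2.16 fs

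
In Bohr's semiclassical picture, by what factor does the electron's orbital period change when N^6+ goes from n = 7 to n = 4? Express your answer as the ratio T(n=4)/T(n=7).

T ∝ Z^-2 · n^3; with Z fixed, T ∝ n^3.
T(n=4)/T(n=7) = (4/7)^3 = 64/343

64/343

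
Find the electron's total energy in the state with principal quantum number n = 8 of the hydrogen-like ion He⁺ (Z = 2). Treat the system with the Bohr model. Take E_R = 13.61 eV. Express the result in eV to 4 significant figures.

-0.8506 eV

E_n = −E_R·Z²/n² = −13.61 × 2²/8² = -0.8506 eV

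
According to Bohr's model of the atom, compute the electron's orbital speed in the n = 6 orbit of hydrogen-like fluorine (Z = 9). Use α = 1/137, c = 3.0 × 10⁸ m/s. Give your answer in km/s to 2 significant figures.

3300 km/s

v_n = Zαc/n = 9 × 0.0073 × 3.0 × 10⁸ / 6
    = 3300 km/s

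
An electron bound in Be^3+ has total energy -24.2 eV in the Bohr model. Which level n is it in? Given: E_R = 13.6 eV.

3

E_n = −E_R Z²/n² ⇒ n² = E_R Z²/(−E_n) = 13.6 × 4² / 24.2 ≈ 8.99
n = 3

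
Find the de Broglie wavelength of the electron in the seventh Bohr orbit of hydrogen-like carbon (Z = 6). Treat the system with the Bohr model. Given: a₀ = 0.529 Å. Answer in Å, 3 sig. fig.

3.88 Å

The Bohr quantisation condition is nλ = 2πr_n.
r_n = n²a₀/Z = 4.32 Å
λ = 2πr_n/n = 2π·4.32/7 = 3.88 Å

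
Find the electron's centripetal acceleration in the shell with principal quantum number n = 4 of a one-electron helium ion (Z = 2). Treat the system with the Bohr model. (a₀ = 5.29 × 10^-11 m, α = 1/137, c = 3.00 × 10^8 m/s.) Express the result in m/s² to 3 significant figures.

r = n²a₀/Z = 4.23 × 10^-10 m, v = Zαc/n = 1.09 × 10^6 m/s
a = v²/r = (1.09 × 10^6)² / 4.23 × 10^-10 = 2.83 × 10^21 m/s²

2.83 × 10^21 m/s²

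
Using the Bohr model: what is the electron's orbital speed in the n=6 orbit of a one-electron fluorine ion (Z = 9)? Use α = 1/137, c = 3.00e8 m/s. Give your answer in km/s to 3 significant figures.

3280 km/s

v_n = Zαc/n = 9 × 0.00730 × 3.00e8 / 6
    = 3280 km/s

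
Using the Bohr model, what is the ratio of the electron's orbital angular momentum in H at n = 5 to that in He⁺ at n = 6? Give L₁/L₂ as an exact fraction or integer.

L = nℏ is independent of Z.
L₁/L₂ = n₁/n₂ = 5/6 = 5/6

5/6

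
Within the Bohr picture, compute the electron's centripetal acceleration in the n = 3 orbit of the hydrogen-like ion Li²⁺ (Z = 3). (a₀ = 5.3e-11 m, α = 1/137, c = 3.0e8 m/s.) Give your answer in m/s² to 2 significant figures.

r = n²a₀/Z = 1.6e-10 m, v = Zαc/n = 2.2e6 m/s
a = v²/r = (2.2e6)² / 1.6e-10 = 3.0e22 m/s²

3.0e22 m/s²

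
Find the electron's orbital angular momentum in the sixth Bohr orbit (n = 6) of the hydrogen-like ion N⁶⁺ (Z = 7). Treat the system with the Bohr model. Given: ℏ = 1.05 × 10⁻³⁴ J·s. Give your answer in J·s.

6.30 × 10⁻³⁴ J·s

L_n = nℏ = 6 × 1.05 × 10⁻³⁴ = 6.30 × 10⁻³⁴ J·s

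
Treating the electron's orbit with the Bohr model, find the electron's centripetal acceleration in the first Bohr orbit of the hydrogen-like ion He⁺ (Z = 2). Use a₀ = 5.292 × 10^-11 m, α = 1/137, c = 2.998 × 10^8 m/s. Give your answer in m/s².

r = n²a₀/Z = 2.646 × 10^-11 m, v = Zαc/n = 4.377 × 10^6 m/s
a = v²/r = (4.377 × 10^6)² / 2.646 × 10^-11 = 7.239 × 10^23 m/s²

7.239 × 10^23 m/s²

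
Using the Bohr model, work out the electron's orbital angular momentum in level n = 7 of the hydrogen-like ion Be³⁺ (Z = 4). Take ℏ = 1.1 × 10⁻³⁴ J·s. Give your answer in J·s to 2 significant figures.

L_n = nℏ = 7 × 1.1 × 10⁻³⁴ = 7.7 × 10⁻³⁴ J·s

7.7 × 10⁻³⁴ J·s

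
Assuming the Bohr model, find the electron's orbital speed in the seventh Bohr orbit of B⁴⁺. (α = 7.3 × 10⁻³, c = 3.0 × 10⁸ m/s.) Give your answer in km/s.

v_n = Zαc/n = 5 × 0.0073 × 3.0 × 10⁸ / 7
    = 1600 km/s

1600 km/s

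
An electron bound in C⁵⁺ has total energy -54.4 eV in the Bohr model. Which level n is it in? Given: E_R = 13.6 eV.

E_n = −E_R Z²/n² ⇒ n² = E_R Z²/(−E_n) = 13.6 × 6² / 54.4 ≈ 9.00
n = 3

3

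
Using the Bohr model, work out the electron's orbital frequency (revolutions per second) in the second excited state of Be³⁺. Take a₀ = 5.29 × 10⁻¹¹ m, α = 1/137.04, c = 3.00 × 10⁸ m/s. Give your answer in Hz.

r = n²a₀/Z = 1.19 × 10⁻¹⁰ m, v = Zαc/n = 2.92 × 10⁶ m/s
f = v/(2πr) = 3.90 × 10¹⁵ Hz

3.90 × 10¹⁵ Hz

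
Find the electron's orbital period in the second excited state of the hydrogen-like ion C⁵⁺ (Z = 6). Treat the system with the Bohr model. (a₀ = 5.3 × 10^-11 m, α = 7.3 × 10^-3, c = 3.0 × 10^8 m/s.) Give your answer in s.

1.1 × 10^-16 s

r = n²a₀/Z = 3²·5.3 × 10^-11/6 = 8.0 × 10^-11 m
v = Zαc/n = 6·0.0073·3.0 × 10^8/3 = 4.4 × 10^6 m/s
T = 2πr/v = 1.1 × 10^-16 s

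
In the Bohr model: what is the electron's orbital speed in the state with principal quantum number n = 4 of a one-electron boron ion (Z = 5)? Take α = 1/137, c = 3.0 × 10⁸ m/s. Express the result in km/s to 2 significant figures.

v_n = Zαc/n = 5 × 0.0073 × 3.0 × 10⁸ / 4
    = 2700 km/s

2700 km/s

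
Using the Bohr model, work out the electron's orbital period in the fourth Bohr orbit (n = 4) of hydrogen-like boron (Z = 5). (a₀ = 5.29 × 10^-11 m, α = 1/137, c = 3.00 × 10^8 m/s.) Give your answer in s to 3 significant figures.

r = n²a₀/Z = 4²·5.29 × 10^-11/5 = 1.69 × 10^-10 m
v = Zαc/n = 5·0.00730·3.00 × 10^8/4 = 2.74 × 10^6 m/s
T = 2πr/v = 3.89 × 10^-16 s

3.89 × 10^-16 s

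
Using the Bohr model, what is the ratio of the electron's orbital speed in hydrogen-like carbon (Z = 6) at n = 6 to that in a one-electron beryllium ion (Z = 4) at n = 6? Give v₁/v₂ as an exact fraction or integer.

v ∝ Z^1 · n^-1
v₁/v₂ = (6/4)^1 · (6/6)^-1 = 3/2

3/2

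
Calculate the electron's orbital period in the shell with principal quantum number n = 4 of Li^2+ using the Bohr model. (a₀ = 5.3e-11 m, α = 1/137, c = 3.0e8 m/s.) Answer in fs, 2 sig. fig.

r = n²a₀/Z = 4²·5.3e-11/3 = 2.8e-10 m
v = Zαc/n = 3·0.0073·3.0e8/4 = 1.6e6 m/s
T = 2πr/v = 1.1e-15 s = 1.1 fs

1.1 fs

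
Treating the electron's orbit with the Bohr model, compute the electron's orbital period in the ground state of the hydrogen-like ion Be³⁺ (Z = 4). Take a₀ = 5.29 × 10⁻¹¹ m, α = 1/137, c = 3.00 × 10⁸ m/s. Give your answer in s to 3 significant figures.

9.49 × 10⁻¹⁸ s

r = n²a₀/Z = 1²·5.29 × 10⁻¹¹/4 = 1.32 × 10⁻¹¹ m
v = Zαc/n = 4·0.00730·3.00 × 10⁸/1 = 8.76 × 10⁶ m/s
T = 2πr/v = 9.49 × 10⁻¹⁸ s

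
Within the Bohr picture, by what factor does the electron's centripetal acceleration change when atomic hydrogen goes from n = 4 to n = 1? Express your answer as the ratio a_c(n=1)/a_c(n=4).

256

a_c ∝ Z^3 · n^-4; with Z fixed, a_c ∝ n^-4.
a_c(n=1)/a_c(n=4) = (1/4)^-4 = 256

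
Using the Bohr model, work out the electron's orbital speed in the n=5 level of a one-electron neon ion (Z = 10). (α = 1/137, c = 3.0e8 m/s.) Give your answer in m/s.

v_n = Zαc/n = 10 × 0.0073 × 3.0e8 / 5
    = 4.4e6 m/s

4.4e6 m/s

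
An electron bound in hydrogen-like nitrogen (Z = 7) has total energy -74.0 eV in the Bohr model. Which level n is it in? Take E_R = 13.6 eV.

E_n = −E_R Z²/n² ⇒ n² = E_R Z²/(−E_n) = 13.6 × 7² / 74.0 ≈ 9.01
n = 3

3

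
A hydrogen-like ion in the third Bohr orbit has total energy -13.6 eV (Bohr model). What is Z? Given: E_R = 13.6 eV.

E_n = −E_R Z²/n² ⇒ Z² = −E_n n²/E_R = 13.6 × 3² / 13.6 ≈ 9.00
Z = 3

3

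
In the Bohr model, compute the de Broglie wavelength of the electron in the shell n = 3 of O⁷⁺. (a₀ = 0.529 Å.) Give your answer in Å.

1.25 Å

The Bohr quantisation condition is nλ = 2πr_n.
r_n = n²a₀/Z = 0.595 Å
λ = 2πr_n/n = 2π·0.595/3 = 1.25 Å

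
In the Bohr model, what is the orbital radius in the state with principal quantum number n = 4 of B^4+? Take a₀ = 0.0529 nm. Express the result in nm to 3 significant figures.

r_n = n²a₀/Z = 4² × 0.0529 / 5
    = 16 × 0.0529 / 5 = 0.169 nm

0.169 nm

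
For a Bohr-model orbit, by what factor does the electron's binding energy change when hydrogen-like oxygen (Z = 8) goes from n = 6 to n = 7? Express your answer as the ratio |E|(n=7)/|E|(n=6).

|E| ∝ Z^2 · n^-2; with Z fixed, |E| ∝ n^-2.
|E|(n=7)/|E|(n=6) = (7/6)^-2 = 36/49

36/49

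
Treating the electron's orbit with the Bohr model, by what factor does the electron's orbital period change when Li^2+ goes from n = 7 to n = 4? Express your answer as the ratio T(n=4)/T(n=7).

64/343

T ∝ Z^-2 · n^3; with Z fixed, T ∝ n^3.
T(n=4)/T(n=7) = (4/7)^3 = 64/343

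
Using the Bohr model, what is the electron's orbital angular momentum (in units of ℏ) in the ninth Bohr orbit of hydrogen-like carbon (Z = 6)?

L_n = nℏ, so L/ℏ = n = 9.

9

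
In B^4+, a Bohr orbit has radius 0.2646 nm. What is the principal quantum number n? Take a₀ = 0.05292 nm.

5

r_n = n²a₀/Z ⇒ n² = rZ/a₀ = 0.2646 × 5 / 0.05292 ≈ 25.00
n = 5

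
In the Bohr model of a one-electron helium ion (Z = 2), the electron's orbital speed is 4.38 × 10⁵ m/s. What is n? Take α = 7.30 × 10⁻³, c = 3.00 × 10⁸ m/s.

10

v_n = Zαc/n ⇒ n = Zαc/v = 2 × 0.00730 × 3.00 × 10⁸ / 4.38 × 10⁵ ≈ 10.00
n = 10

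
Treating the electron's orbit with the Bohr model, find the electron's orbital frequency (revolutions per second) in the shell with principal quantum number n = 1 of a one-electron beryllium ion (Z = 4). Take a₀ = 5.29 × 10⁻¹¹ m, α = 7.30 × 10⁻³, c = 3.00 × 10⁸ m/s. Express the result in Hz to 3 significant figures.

1.05 × 10¹⁷ Hz

r = n²a₀/Z = 1.32 × 10⁻¹¹ m, v = Zαc/n = 8.76 × 10⁶ m/s
f = v/(2πr) = 1.05 × 10¹⁷ Hz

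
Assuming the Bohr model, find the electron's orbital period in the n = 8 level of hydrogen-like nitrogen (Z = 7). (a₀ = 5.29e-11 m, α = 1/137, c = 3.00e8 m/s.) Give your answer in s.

r = n²a₀/Z = 8²·5.29e-11/7 = 4.84e-10 m
v = Zαc/n = 7·0.00730·3.00e8/8 = 1.92e6 m/s
T = 2πr/v = 1.59e-15 s

1.59e-15 s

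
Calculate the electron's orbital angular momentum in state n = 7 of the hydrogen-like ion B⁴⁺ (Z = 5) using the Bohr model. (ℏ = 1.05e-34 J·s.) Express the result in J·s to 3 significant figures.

7.35e-34 J·s

L_n = nℏ = 7 × 1.05e-34 = 7.35e-34 J·s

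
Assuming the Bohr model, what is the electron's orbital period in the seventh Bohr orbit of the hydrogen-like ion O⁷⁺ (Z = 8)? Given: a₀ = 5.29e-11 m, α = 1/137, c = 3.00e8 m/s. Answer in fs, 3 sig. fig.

r = n²a₀/Z = 7²·5.29e-11/8 = 3.24e-10 m
v = Zαc/n = 8·0.00730·3.00e8/7 = 2.50e6 m/s
T = 2πr/v = 8.13e-16 s = 0.813 fs

0.813 fs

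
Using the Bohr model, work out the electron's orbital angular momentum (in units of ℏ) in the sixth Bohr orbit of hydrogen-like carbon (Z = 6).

L_n = nℏ, so L/ℏ = n = 6.

6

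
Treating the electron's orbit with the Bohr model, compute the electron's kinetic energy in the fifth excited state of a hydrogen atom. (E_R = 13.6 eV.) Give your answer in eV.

For a Coulomb orbit the virial theorem gives K = −E_n.
E_n = −E_R·Z²/n², so K = E_R·Z²/n² = 13.6 × 1²/6² = 0.378 eV

0.378 eV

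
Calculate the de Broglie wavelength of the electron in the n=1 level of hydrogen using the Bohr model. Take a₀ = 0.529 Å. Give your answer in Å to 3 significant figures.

The Bohr quantisation condition is nλ = 2πr_n.
r_n = n²a₀/Z = 0.529 Å
λ = 2πr_n/n = 2π·0.529/1 = 3.32 Å

3.32 Å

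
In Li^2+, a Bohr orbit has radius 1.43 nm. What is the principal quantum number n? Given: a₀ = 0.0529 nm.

r_n = n²a₀/Z ⇒ n² = rZ/a₀ = 1.43 × 3 / 0.0529 ≈ 81.10
n = 9

9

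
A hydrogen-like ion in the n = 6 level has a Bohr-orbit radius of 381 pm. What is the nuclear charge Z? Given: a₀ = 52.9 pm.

5

r_n = n²a₀/Z ⇒ Z = n²a₀/r = 6² × 52.9 / 381 ≈ 5.00
Z = 5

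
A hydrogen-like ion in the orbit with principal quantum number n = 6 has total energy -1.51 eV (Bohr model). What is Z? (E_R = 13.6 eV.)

E_n = −E_R Z²/n² ⇒ Z² = −E_n n²/E_R = 1.51 × 6² / 13.6 ≈ 4.00
Z = 2

2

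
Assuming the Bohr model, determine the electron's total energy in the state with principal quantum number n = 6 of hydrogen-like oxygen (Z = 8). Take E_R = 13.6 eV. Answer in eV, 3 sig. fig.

E_n = −E_R·Z²/n² = −13.6 × 8²/6² = -24.2 eV

-24.2 eV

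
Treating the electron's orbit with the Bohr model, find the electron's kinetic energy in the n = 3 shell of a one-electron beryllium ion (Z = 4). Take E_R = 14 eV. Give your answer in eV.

25 eV

For a Coulomb orbit the virial theorem gives K = −E_n.
E_n = −E_R·Z²/n², so K = E_R·Z²/n² = 14 × 4²/3² = 25 eV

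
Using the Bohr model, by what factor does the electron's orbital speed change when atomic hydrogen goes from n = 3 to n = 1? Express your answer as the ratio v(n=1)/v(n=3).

v ∝ Z^1 · n^-1; with Z fixed, v ∝ n^-1.
v(n=1)/v(n=3) = (1/3)^-1 = 3

3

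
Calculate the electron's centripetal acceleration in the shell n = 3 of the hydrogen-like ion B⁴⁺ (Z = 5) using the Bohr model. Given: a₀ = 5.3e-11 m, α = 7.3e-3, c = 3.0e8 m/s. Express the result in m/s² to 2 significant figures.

r = n²a₀/Z = 9.5e-11 m, v = Zαc/n = 3.6e6 m/s
a = v²/r = (3.6e6)² / 9.5e-11 = 1.4e23 m/s²

1.4e23 m/s²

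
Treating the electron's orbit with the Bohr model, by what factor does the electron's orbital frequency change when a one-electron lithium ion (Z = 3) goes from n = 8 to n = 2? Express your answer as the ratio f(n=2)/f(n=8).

64

f ∝ Z^2 · n^-3; with Z fixed, f ∝ n^-3.
f(n=2)/f(n=8) = (2/8)^-3 = 64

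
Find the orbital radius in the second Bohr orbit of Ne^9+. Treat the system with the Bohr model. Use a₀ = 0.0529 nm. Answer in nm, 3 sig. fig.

0.0212 nm

r_n = n²a₀/Z = 2² × 0.0529 / 10
    = 4 × 0.0529 / 10 = 0.0212 nm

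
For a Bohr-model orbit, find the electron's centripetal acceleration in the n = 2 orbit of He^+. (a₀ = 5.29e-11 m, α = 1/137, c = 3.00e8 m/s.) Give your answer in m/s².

4.53e22 m/s²

r = n²a₀/Z = 1.06e-10 m, v = Zαc/n = 2.19e6 m/s
a = v²/r = (2.19e6)² / 1.06e-10 = 4.53e22 m/s²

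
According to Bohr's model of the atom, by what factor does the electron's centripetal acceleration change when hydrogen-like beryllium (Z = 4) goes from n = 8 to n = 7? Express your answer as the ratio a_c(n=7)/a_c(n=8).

4096/2401

a_c ∝ Z^3 · n^-4; with Z fixed, a_c ∝ n^-4.
a_c(n=7)/a_c(n=8) = (7/8)^-4 = 4096/2401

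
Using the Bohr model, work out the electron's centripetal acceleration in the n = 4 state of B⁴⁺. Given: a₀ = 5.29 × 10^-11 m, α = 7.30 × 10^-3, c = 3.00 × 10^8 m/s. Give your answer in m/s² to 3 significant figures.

4.43 × 10^22 m/s²

r = n²a₀/Z = 1.69 × 10^-10 m, v = Zαc/n = 2.74 × 10^6 m/s
a = v²/r = (2.74 × 10^6)² / 1.69 × 10^-10 = 4.43 × 10^22 m/s²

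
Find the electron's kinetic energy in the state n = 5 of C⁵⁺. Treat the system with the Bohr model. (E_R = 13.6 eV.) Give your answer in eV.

For a Coulomb orbit the virial theorem gives K = −E_n.
E_n = −E_R·Z²/n², so K = E_R·Z²/n² = 13.6 × 6²/5² = 19.6 eV

19.6 eV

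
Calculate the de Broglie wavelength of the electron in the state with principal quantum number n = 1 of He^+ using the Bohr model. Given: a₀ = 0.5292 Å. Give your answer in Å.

1.663 Å

The Bohr quantisation condition is nλ = 2πr_n.
r_n = n²a₀/Z = 0.2646 Å
λ = 2πr_n/n = 2π·0.2646/1 = 1.663 Å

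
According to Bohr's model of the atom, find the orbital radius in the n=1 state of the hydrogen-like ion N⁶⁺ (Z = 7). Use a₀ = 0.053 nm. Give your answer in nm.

0.0076 nm

r_n = n²a₀/Z = 1² × 0.053 / 7
    = 1 × 0.053 / 7 = 0.0076 nm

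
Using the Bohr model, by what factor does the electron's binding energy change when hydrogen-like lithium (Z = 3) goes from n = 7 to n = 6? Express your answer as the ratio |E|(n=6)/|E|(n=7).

|E| ∝ Z^2 · n^-2; with Z fixed, |E| ∝ n^-2.
|E|(n=6)/|E|(n=7) = (6/7)^-2 = 49/36

49/36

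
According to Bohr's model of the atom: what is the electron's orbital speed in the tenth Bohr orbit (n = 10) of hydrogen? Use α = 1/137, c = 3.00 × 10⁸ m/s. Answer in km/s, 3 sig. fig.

v_n = Zαc/n = 1 × 0.00730 × 3.00 × 10⁸ / 10
    = 219 km/s

219 km/s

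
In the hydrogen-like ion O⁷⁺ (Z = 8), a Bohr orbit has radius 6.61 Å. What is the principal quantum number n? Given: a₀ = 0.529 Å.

10

r_n = n²a₀/Z ⇒ n² = rZ/a₀ = 6.61 × 8 / 0.529 ≈ 99.96
n = 10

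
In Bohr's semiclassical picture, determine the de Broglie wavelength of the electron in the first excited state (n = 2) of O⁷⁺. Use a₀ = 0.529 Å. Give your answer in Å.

The Bohr quantisation condition is nλ = 2πr_n.
r_n = n²a₀/Z = 0.265 Å
λ = 2πr_n/n = 2π·0.265/2 = 0.831 Å

0.831 Å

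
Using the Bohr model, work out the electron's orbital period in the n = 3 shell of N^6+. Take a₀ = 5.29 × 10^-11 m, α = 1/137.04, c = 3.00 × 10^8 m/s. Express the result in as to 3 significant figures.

83.7 as

r = n²a₀/Z = 3²·5.29 × 10^-11/7 = 6.80 × 10^-11 m
v = Zαc/n = 7·0.00730·3.00 × 10^8/3 = 5.11 × 10^6 m/s
T = 2πr/v = 8.37 × 10^-17 s = 83.7 as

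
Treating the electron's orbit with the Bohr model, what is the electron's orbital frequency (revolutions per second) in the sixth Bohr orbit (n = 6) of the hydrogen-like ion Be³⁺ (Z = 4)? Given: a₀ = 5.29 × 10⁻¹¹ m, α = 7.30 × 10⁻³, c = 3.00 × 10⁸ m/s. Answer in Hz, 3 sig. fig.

r = n²a₀/Z = 4.76 × 10⁻¹⁰ m, v = Zαc/n = 1.46 × 10⁶ m/s
f = v/(2πr) = 4.88 × 10¹⁴ Hz

4.88 × 10¹⁴ Hz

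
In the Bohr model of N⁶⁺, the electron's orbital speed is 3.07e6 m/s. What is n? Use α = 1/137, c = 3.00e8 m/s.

v_n = Zαc/n ⇒ n = Zαc/v = 7 × 0.00730 × 3.00e8 / 3.07e6 ≈ 4.99
n = 5

5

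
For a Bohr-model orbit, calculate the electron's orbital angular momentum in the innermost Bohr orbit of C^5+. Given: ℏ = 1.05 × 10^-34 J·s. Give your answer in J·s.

L_n = nℏ = 1 × 1.05 × 10^-34 = 1.05 × 10^-34 J·s

1.05 × 10^-34 J·s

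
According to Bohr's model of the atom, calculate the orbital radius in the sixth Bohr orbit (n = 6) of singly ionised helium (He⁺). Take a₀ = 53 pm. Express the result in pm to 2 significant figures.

r_n = n²a₀/Z = 6² × 53 / 2
    = 36 × 53 / 2 = 950 pm

950 pm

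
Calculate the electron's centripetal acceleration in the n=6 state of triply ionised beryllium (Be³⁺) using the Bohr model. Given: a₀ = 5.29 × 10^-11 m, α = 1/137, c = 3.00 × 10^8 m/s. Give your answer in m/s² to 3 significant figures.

4.48 × 10^21 m/s²

r = n²a₀/Z = 4.76 × 10^-10 m, v = Zαc/n = 1.46 × 10^6 m/s
a = v²/r = (1.46 × 10^6)² / 4.76 × 10^-10 = 4.48 × 10^21 m/s²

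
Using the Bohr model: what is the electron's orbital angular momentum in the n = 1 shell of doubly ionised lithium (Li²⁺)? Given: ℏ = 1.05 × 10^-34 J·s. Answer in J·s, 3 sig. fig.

1.05 × 10^-34 J·s

L_n = nℏ = 1 × 1.05 × 10^-34 = 1.05 × 10^-34 J·s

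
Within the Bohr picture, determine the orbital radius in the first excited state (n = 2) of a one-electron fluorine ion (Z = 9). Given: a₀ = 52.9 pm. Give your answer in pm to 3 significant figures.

23.5 pm

r_n = n²a₀/Z = 2² × 52.9 / 9
    = 4 × 52.9 / 9 = 23.5 pm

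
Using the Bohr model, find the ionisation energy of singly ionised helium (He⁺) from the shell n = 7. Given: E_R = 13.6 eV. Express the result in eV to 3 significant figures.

E_n = −E_R·Z²/n² = −13.6 × 2²/7² eV = -1.11 eV
Ionisation energy = −E_n = 1.11 eV

1.11 eV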